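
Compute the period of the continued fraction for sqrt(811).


Run the CF algorithm for sqrt(811).
a_0 = floor(sqrt(811)) = 28; set m_0=0, q_0=1.
Recurrence: m' = q*a - m,  q' = (d - m'^2)/q,  a' = floor((a_0 + m')/q').
  step 1: m=28, q=27, a=2
  step 2: m=26, q=5, a=10
  step 3: m=24, q=47, a=1
  step 4: m=23, q=6, a=8
  step 5: m=25, q=31, a=1
  step 6: m=6, q=25, a=1
  step 7: m=19, q=18, a=2
  step 8: m=17, q=29, a=1
  step 9: m=12, q=23, a=1
  step 10: m=11, q=30, a=1
  step 11: m=19, q=15, a=3
  step 12: m=26, q=9, a=6
  step 13: m=28, q=3, a=18
  step 14: m=26, q=45, a=1
  step 15: m=19, q=10, a=4
  step 16: m=21, q=37, a=1
  step 17: m=16, q=15, a=2
  step 18: m=14, q=41, a=1
  step 19: m=27, q=2, a=27
  step 20: m=27, q=41, a=1
  step 21: m=14, q=15, a=2
  step 22: m=16, q=37, a=1
  step 23: m=21, q=10, a=4
  step 24: m=19, q=45, a=1
  step 25: m=26, q=3, a=18
  step 26: m=28, q=9, a=6
  step 27: m=26, q=15, a=3
  step 28: m=19, q=30, a=1
  step 29: m=11, q=23, a=1
  step 30: m=12, q=29, a=1
  step 31: m=17, q=18, a=2
  step 32: m=19, q=25, a=1
  step 33: m=6, q=31, a=1
  step 34: m=25, q=6, a=8
  step 35: m=23, q=47, a=1
  step 36: m=24, q=5, a=10
  step 37: m=26, q=27, a=2
  step 38: m=28, q=1, a=56
a_38 = 2*a_0 = 56, so the period closes here.
sqrt(811) = [28; 2, 10, 1, 8, 1, 1, 2, 1, 1, 1, 3, 6, 18, 1, 4, 1, 2, 1, 27, 1, 2, 1, 4, 1, 18, 6, 3, 1, 1, 1, 2, 1, 1, 8, 1, 10, 2, 56]
Period length = 38

38


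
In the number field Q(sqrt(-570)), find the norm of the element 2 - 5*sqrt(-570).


N(a + b*sqrt(d)) = a^2 - d*b^2
= (2)^2 - (-570)*(-5)^2
= 4 + 14250
= 14254

14254


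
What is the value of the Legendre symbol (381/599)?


p = 599 is prime, so compute (381/599) with the reciprocity algorithm (Jacobi-symbol steps: pull out 2s via (2/n), flip via reciprocity, reduce):
  reciprocity: (381/599) -> +(599/381)
  reduce: (218/381)
  pull out 2: (2/381) = -1  (since 381 mod 8 = 5)
  reciprocity: (109/381) -> +(381/109)
  reduce: (54/109)
  pull out 2: (2/109) = -1  (since 109 mod 8 = 5)
  reciprocity: (27/109) -> +(109/27)
  reduce: (1/27)
  (1/27) = 1
Product of signs = 1
(381/599) = 1

1


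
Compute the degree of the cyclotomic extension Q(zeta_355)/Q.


The degree equals Euler's totient phi(355).
355 = 5 * 71
phi(355) = 280

280


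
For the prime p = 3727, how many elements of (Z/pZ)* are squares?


For prime p, the number of non-zero quadratic residues is (p-1)/2.
= (3727-1)/2
= 1863

1863


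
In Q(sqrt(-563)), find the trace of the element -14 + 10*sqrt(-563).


Tr(a + b*sqrt(d)) = (a + b*sqrt(d)) + (a - b*sqrt(d)) = 2a
= 2 * (-14)
= -28

-28


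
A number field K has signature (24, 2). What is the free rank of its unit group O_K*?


By Dirichlet's unit theorem:
rank = r1 + r2 - 1
= 24 + 2 - 1
= 25

25


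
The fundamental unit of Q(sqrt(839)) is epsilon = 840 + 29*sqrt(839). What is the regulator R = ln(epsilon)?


epsilon = 840 + 29*sqrt(839)
= 1679.9994
R = ln(1679.9994)
= 7.4265

7.4265


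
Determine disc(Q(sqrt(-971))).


For K = Q(sqrt(d)) with d squarefree: disc(K) = d if d = 1 mod 4, and disc(K) = 4d if d = 2 or 3 mod 4.
Here d = -971, and d mod 4 = 1.
d = 1 mod 4 (O_K = Z[(1+sqrt(d))/2]), so disc(K) = d = -971

-971


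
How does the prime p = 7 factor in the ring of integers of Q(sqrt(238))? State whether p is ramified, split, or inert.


K = Q(sqrt(238)). Since d mod 4 = 2, disc(K) = 952.
Check p | disc: 952 mod 7 = 0.
p divides disc, so p ramifies: (p) = P^2 with e=2, f=1, g=1.
Therefore p is ramified.

ramified


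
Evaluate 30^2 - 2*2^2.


x^2 - d*y^2
= 30^2 - 2*2^2
= 900 - 8
= 892

892


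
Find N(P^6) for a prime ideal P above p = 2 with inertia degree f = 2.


N(P^a) = p^(a*f)
= 2^(6*2)
= 2^12
= 4096

4096


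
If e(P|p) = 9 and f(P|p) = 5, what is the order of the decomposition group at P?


|D_P| = e * f
= 9 * 5
= 45

45


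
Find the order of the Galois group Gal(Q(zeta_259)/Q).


|Gal(Q(zeta_259)/Q)| = phi(259)
= 216

216


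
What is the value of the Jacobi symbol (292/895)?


Compute (292/895) via quadratic reciprocity:
  pull out 2: (2/895) = +1  (since 895 mod 8 = 7)
  pull out 2: (2/895) = +1  (since 895 mod 8 = 7)
  reciprocity: (73/895) -> +(895/73)
  reduce: (19/73)
  reciprocity: (19/73) -> +(73/19)
  reduce: (16/19)
  pull out 2: (2/19) = -1  (since 19 mod 8 = 3)
  pull out 2: (2/19) = -1  (since 19 mod 8 = 3)
  pull out 2: (2/19) = -1  (since 19 mod 8 = 3)
  pull out 2: (2/19) = -1  (since 19 mod 8 = 3)
  (1/19) = 1
Product of signs = 1

1


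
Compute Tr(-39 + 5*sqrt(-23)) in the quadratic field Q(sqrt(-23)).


Tr(a + b*sqrt(d)) = (a + b*sqrt(d)) + (a - b*sqrt(d)) = 2a
= 2 * (-39)
= -78

-78


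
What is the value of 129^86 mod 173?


p = 173 is prime and the exponent is (p-1)/2 = 86, so by Euler's criterion 129^86 = (129/173) = +1 or -1 mod 173.
Compute by square-and-multiply:
  86 = 64 + 16 + 4 + 2 (binary 1010110)
  Repeated squaring mod 173: 129^1 = 129, 129^2 = 33, 129^4 = 51, 129^8 = 6, 129^16 = 36, 129^32 = 85, 129^64 = 132
  129^86 = 129^64 * 129^16 * 129^4 * 129^2 = 132 * 36 * 51 * 33 mod 173
    132 * 36 = 4752 = 81 mod 173
    81 * 51 = 4131 = 152 mod 173
    152 * 33 = 5016 = 172 mod 173
  129^86 = 172 mod 173
Result 172 = p - 1 = -1 mod 173: 129 is a quadratic non-residue mod 173. As a residue in [0, p-1] the value is 172.
129^86 mod 173 = 172

172


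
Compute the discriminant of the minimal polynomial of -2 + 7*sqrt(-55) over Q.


The element -2 + 7*sqrt(-55) has minimal polynomial:
x^2 + 4*x + 2699
Discriminant = (4)^2 - 4*(2699)
= 16 - 10796
= -10780

-10780


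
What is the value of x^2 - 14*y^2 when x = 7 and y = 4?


x^2 - d*y^2
= 7^2 - 14*4^2
= 49 - 224
= -175

-175


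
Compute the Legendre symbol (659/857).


p = 857 is prime, so compute (659/857) with the reciprocity algorithm (Jacobi-symbol steps: pull out 2s via (2/n), flip via reciprocity, reduce):
  reciprocity: (659/857) -> +(857/659)
  reduce: (198/659)
  pull out 2: (2/659) = -1  (since 659 mod 8 = 3)
  reciprocity: (99/659) -> -(659/99)
  reduce: (65/99)
  reciprocity: (65/99) -> +(99/65)
  reduce: (34/65)
  pull out 2: (2/65) = +1  (since 65 mod 8 = 1)
  reciprocity: (17/65) -> +(65/17)
  reduce: (14/17)
  pull out 2: (2/17) = +1  (since 17 mod 8 = 1)
  reciprocity: (7/17) -> +(17/7)
  reduce: (3/7)
  reciprocity: (3/7) -> -(7/3)
  reduce: (1/3)
  (1/3) = 1
Product of signs = -1
(659/857) = -1

-1


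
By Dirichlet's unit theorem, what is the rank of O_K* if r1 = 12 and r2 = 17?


By Dirichlet's unit theorem:
rank = r1 + r2 - 1
= 12 + 17 - 1
= 28

28


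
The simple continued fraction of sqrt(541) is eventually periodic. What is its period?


Run the CF algorithm for sqrt(541).
a_0 = floor(sqrt(541)) = 23; set m_0=0, q_0=1.
Recurrence: m' = q*a - m,  q' = (d - m'^2)/q,  a' = floor((a_0 + m')/q').
  step 1: m=23, q=12, a=3
  step 2: m=13, q=31, a=1
  step 3: m=18, q=7, a=5
  step 4: m=17, q=36, a=1
  step 5: m=19, q=5, a=8
  step 6: m=21, q=20, a=2
  step 7: m=19, q=9, a=4
  step 8: m=17, q=28, a=1
  step 9: m=11, q=15, a=2
  step 10: m=19, q=12, a=3
  step 11: m=17, q=21, a=1
  step 12: m=4, q=25, a=1
  step 13: m=21, q=4, a=11
  step 14: m=23, q=3, a=15
  step 15: m=22, q=19, a=2
  step 16: m=16, q=15, a=2
  step 17: m=14, q=23, a=1
  step 18: m=9, q=20, a=1
  step 19: m=11, q=21, a=1
  step 20: m=10, q=21, a=1
  step 21: m=11, q=20, a=1
  step 22: m=9, q=23, a=1
  step 23: m=14, q=15, a=2
  step 24: m=16, q=19, a=2
  step 25: m=22, q=3, a=15
  step 26: m=23, q=4, a=11
  step 27: m=21, q=25, a=1
  step 28: m=4, q=21, a=1
  step 29: m=17, q=12, a=3
  step 30: m=19, q=15, a=2
  step 31: m=11, q=28, a=1
  step 32: m=17, q=9, a=4
  step 33: m=19, q=20, a=2
  step 34: m=21, q=5, a=8
  step 35: m=19, q=36, a=1
  step 36: m=17, q=7, a=5
  step 37: m=18, q=31, a=1
  step 38: m=13, q=12, a=3
  step 39: m=23, q=1, a=46
a_39 = 2*a_0 = 46, so the period closes here.
sqrt(541) = [23; 3, 1, 5, 1, 8, 2, 4, 1, 2, 3, 1, 1, 11, 15, 2, 2, 1, 1, 1, 1, 1, 1, 2, 2, 15, 11, 1, 1, 3, 2, 1, 4, 2, 8, 1, 5, 1, 3, 46]
Period length = 39

39


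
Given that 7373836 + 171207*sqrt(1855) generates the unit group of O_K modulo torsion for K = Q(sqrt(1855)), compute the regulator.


epsilon = 7373836 + 171207*sqrt(1855)
= 1.4748e+07
R = ln(1.4748e+07)
= 16.5066

16.5066


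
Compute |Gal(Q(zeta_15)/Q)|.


|Gal(Q(zeta_15)/Q)| = phi(15)
= 8

8


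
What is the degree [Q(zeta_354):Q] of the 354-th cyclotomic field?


The degree equals Euler's totient phi(354).
354 = 2 * 3 * 59
phi(354) = 116

116


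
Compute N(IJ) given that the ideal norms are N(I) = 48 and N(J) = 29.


N(IJ) = N(I) * N(J)
= 48 * 29
= 1392

1392


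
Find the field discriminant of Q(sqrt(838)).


For K = Q(sqrt(d)) with d squarefree: disc(K) = d if d = 1 mod 4, and disc(K) = 4d if d = 2 or 3 mod 4.
Here d = 838, and d mod 4 = 2.
d = 2 mod 4, not 1 (O_K = Z[sqrt(d)]), so disc(K) = 4d = 4 * (838) = 3352

3352


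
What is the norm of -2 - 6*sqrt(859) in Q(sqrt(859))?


N(a + b*sqrt(d)) = a^2 - d*b^2
= (-2)^2 - (859)*(-6)^2
= 4 - 30924
= -30920

-30920


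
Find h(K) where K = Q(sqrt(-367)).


K = Q(sqrt(-367)). d mod 4 = 1, so D = disc(K) = d = -367
h(K) equals the number of primitive reduced positive-definite forms (a, b, c) = a*x^2 + b*x*y + c*y^2 with b^2 - 4ac = D,
where reduced means |b| <= a <= c, with b >= 0 whenever |b| = a or a = c, and primitive means gcd(a, b, c) = 1.
Reduced forces 3a^2 <= |D| = 367, so 1 <= a <= 11; b must have the parity of D, and c = (b^2 - D)/(4a) must be an integer >= a.
Enumerate a = 1..11, b in [-a, a]:
  a=1: (1, 1, 92)  [1]
  a=2: (2, -1, 46), (2, 1, 46)  [2]
  a=3: none
  a=4: (4, -1, 23), (4, 1, 23)  [2]
  a=5..6: none
  a=7: (7, -5, 14), (7, 5, 14)  [2]
  a=8: (8, -7, 13), (8, 7, 13)  [2]
  a=9..11: none
Total reduced forms: 1 + 2 + 2 + 2 + 2 = 9
h = 9

9


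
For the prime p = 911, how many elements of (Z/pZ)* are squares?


For prime p, the number of non-zero quadratic residues is (p-1)/2.
= (911-1)/2
= 455

455


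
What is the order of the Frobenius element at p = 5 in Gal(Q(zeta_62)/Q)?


The Frobenius at p in Gal(Q(zeta_n)/Q) = (Z/nZ)* is the class of p, so its order is ord_62(5), the smallest k >= 1 with 5^k = 1 mod 62.
n = 62 = 2 * 31, phi(62) = 30; the order divides phi(n).
Divisors of 30: 1, 2, 3, 5, 6, 10, 15, 30
Repeated squaring mod 62: 5^1 = 5, 5^2 = 25, 5^4 = 5, 5^8 = 25, 5^16 = 5
Test divisors in increasing order:
  k=1: 5^1 = 5 mod 62
  k=2: 5^2 = 25 mod 62
  k=3: 5^3 = 25 * 5 = 1 mod 62  <- first divisor giving 1
Order = 3

3


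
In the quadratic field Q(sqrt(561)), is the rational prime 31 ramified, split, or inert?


K = Q(sqrt(561)). Since d mod 4 = 1, disc(K) = 561.
Check p | disc: 561 mod 31 = 3.
p does not divide disc. Compute Legendre symbol (d/p):
3^((31-1)/2) mod 31 = -1
(d/p) = -1, so p is inert: (p) stays prime with e=1, f=2, g=1.
Therefore p is inert.

inert


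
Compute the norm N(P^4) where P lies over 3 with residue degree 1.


N(P^a) = p^(a*f)
= 3^(4*1)
= 3^4
= 81

81


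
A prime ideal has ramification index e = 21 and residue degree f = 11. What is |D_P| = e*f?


|D_P| = e * f
= 21 * 11
= 231

231


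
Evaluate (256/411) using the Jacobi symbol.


Compute (256/411) via quadratic reciprocity:
  pull out 2: (2/411) = -1  (since 411 mod 8 = 3)
  pull out 2: (2/411) = -1  (since 411 mod 8 = 3)
  pull out 2: (2/411) = -1  (since 411 mod 8 = 3)
  pull out 2: (2/411) = -1  (since 411 mod 8 = 3)
  pull out 2: (2/411) = -1  (since 411 mod 8 = 3)
  pull out 2: (2/411) = -1  (since 411 mod 8 = 3)
  pull out 2: (2/411) = -1  (since 411 mod 8 = 3)
  pull out 2: (2/411) = -1  (since 411 mod 8 = 3)
  (1/411) = 1
Product of signs = 1

1


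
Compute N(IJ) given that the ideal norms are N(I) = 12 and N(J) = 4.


N(IJ) = N(I) * N(J)
= 12 * 4
= 48

48


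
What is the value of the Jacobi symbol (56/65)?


Compute (56/65) via quadratic reciprocity:
  pull out 2: (2/65) = +1  (since 65 mod 8 = 1)
  pull out 2: (2/65) = +1  (since 65 mod 8 = 1)
  pull out 2: (2/65) = +1  (since 65 mod 8 = 1)
  reciprocity: (7/65) -> +(65/7)
  reduce: (2/7)
  pull out 2: (2/7) = +1  (since 7 mod 8 = 7)
  (1/7) = 1
Product of signs = 1

1


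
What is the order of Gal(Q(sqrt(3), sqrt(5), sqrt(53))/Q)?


The 3 square roots of distinct primes are multiplicatively independent over Q,
so [K:Q] = 2^3 and Gal(K/Q) is isomorphic to (Z/2Z)^3.
|Gal| = 2^3 = 8

8


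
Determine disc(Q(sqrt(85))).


For K = Q(sqrt(d)) with d squarefree: disc(K) = d if d = 1 mod 4, and disc(K) = 4d if d = 2 or 3 mod 4.
Here d = 85, and d mod 4 = 1.
d = 1 mod 4 (O_K = Z[(1+sqrt(d))/2]), so disc(K) = d = 85

85


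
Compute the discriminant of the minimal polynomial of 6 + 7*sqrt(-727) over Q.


The element 6 + 7*sqrt(-727) has minimal polynomial:
x^2 - 12*x + 35659
Discriminant = (-12)^2 - 4*(35659)
= 144 - 142636
= -142492

-142492


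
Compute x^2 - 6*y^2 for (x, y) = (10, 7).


x^2 - d*y^2
= 10^2 - 6*7^2
= 100 - 294
= -194

-194


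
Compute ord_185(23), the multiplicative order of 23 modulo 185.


We want ord_185(23), the smallest k >= 1 with 23^k = 1 mod 185.
n = 185 = 5 * 37, phi(185) = 144; the order divides phi(n).
Divisors of 144: 1, 2, 3, 4, 6, 8, 9, 12, 16, 18, 24, 36, 48, 72, 144
Repeated squaring mod 185: 23^1 = 23, 23^2 = 159, 23^4 = 121, 23^8 = 26, 23^16 = 121, 23^32 = 26, 23^64 = 121, 23^128 = 26
Test divisors in increasing order:
  k=1: 23^1 = 23 mod 185
  k=2: 23^2 = 159 mod 185
  k=3: 23^3 = 159 * 23 = 142 mod 185
  k=4: 23^4 = 121 mod 185
  k=6: 23^6 = 121 * 159 = 184 mod 185
  k=8: 23^8 = 26 mod 185
  k=9: 23^9 = 26 * 23 = 43 mod 185
  k=12: 23^12 = 26 * 121 = 1 mod 185  <- first divisor giving 1
Order = 12

12


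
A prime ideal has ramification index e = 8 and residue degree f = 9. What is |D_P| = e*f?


|D_P| = e * f
= 8 * 9
= 72

72


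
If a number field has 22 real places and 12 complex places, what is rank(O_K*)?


By Dirichlet's unit theorem:
rank = r1 + r2 - 1
= 22 + 12 - 1
= 33

33


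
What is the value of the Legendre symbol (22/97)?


p = 97 is prime, so compute (22/97) with the reciprocity algorithm (Jacobi-symbol steps: pull out 2s via (2/n), flip via reciprocity, reduce):
  pull out 2: (2/97) = +1  (since 97 mod 8 = 1)
  reciprocity: (11/97) -> +(97/11)
  reduce: (9/11)
  reciprocity: (9/11) -> +(11/9)
  reduce: (2/9)
  pull out 2: (2/9) = +1  (since 9 mod 8 = 1)
  (1/9) = 1
Product of signs = 1
(22/97) = 1

1


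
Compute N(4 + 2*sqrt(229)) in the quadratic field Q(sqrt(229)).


N(a + b*sqrt(d)) = a^2 - d*b^2
= (4)^2 - (229)*(2)^2
= 16 - 916
= -900

-900


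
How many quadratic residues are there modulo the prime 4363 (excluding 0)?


For prime p, the number of non-zero quadratic residues is (p-1)/2.
= (4363-1)/2
= 2181

2181


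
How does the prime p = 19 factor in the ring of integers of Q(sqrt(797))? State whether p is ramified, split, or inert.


K = Q(sqrt(797)). Since d mod 4 = 1, disc(K) = 797.
Check p | disc: 797 mod 19 = 18.
p does not divide disc. Compute Legendre symbol (d/p):
18^((19-1)/2) mod 19 = -1
(d/p) = -1, so p is inert: (p) stays prime with e=1, f=2, g=1.
Therefore p is inert.

inert


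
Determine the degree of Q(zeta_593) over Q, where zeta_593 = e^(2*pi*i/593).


The degree equals Euler's totient phi(593).
593 = 593
phi(593) = 592

592


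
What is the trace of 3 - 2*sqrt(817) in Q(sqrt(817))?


Tr(a + b*sqrt(d)) = (a + b*sqrt(d)) + (a - b*sqrt(d)) = 2a
= 2 * (3)
= 6

6


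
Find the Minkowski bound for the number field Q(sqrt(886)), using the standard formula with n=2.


d = 886, d mod 4 = 2, so disc(K) = 4d = 3544; |disc(K)| = 3544
Real quadratic field, so n = 2, s = r2 = 0, r1 = 2
M = (n!/n^n) * (4/pi)^s * sqrt(|disc(K)|) = (2!/2^2) * (4/pi)^0 * sqrt(3544)
= 0.5 * 1.000000 * 59.531504
= 29.7658

29.7658


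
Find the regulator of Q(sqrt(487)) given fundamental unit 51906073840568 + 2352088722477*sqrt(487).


epsilon = 51906073840568 + 2352088722477*sqrt(487)
= 1.0381e+14
R = ln(1.0381e+14)
= 32.2736

32.2736


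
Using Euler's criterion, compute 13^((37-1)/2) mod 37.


p = 37 is prime and the exponent is (p-1)/2 = 18, so by Euler's criterion 13^18 = (13/37) = +1 or -1 mod 37.
Compute by square-and-multiply:
  18 = 16 + 2 (binary 10010)
  Repeated squaring mod 37: 13^1 = 13, 13^2 = 21, 13^4 = 34, 13^8 = 9, 13^16 = 7
  13^18 = 13^16 * 13^2 = 7 * 21 mod 37
    7 * 21 = 147 = 36 mod 37
  13^18 = 36 mod 37
Result 36 = p - 1 = -1 mod 37: 13 is a quadratic non-residue mod 37. As a residue in [0, p-1] the value is 36.
13^18 mod 37 = 36

36


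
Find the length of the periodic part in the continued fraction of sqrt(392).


Run the CF algorithm for sqrt(392).
a_0 = floor(sqrt(392)) = 19; set m_0=0, q_0=1.
Recurrence: m' = q*a - m,  q' = (d - m'^2)/q,  a' = floor((a_0 + m')/q').
  step 1: m=19, q=31, a=1
  step 2: m=12, q=8, a=3
  step 3: m=12, q=31, a=1
  step 4: m=19, q=1, a=38
a_4 = 2*a_0 = 38, so the period closes here.
sqrt(392) = [19; 1, 3, 1, 38]
Period length = 4

4


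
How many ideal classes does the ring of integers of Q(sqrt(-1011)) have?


K = Q(sqrt(-1011)). d mod 4 = 1, so D = disc(K) = d = -1011
h(K) equals the number of primitive reduced positive-definite forms (a, b, c) = a*x^2 + b*x*y + c*y^2 with b^2 - 4ac = D,
where reduced means |b| <= a <= c, with b >= 0 whenever |b| = a or a = c, and primitive means gcd(a, b, c) = 1.
Reduced forces 3a^2 <= |D| = 1011, so 1 <= a <= 18; b must have the parity of D, and c = (b^2 - D)/(4a) must be an integer >= a.
Enumerate a = 1..18, b in [-a, a]:
  a=1: (1, 1, 253)  [1]
  a=2: none
  a=3: (3, 3, 85)  [1]
  a=4: none
  a=5: (5, -3, 51), (5, 3, 51)  [2]
  a=6: none
  a=7: (7, -5, 37), (7, 5, 37)  [2]
  a=8..10: none
  a=11: (11, -1, 23), (11, 1, 23)  [2]
  a=12: none
  a=13: (13, -9, 21), (13, 9, 21)  [2]
  a=14: none
  a=15: (15, -3, 17), (15, 3, 17)  [2]
  a=16..18: none
Total reduced forms: 1 + 1 + 2 + 2 + 2 + 2 + 2 = 12
h = 12

12


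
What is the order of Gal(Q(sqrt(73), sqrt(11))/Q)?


The 2 square roots of distinct primes are multiplicatively independent over Q,
so [K:Q] = 2^2 and Gal(K/Q) is isomorphic to (Z/2Z)^2.
|Gal| = 2^2 = 4

4


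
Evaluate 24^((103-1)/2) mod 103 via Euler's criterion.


p = 103 is prime and the exponent is (p-1)/2 = 51, so by Euler's criterion 24^51 = (24/103) = +1 or -1 mod 103.
Compute by square-and-multiply:
  51 = 32 + 16 + 2 + 1 (binary 110011)
  Repeated squaring mod 103: 24^1 = 24, 24^2 = 61, 24^4 = 13, 24^8 = 66, 24^16 = 30, 24^32 = 76
  24^51 = 24^32 * 24^16 * 24^2 * 24^1 = 76 * 30 * 61 * 24 mod 103
    76 * 30 = 2280 = 14 mod 103
    14 * 61 = 854 = 30 mod 103
    30 * 24 = 720 = 102 mod 103
  24^51 = 102 mod 103
Result 102 = p - 1 = -1 mod 103: 24 is a quadratic non-residue mod 103. As a residue in [0, p-1] the value is 102.
24^51 mod 103 = 102

102


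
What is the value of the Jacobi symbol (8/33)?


Compute (8/33) via quadratic reciprocity:
  pull out 2: (2/33) = +1  (since 33 mod 8 = 1)
  pull out 2: (2/33) = +1  (since 33 mod 8 = 1)
  pull out 2: (2/33) = +1  (since 33 mod 8 = 1)
  (1/33) = 1
Product of signs = 1

1


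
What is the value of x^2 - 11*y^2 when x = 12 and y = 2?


x^2 - d*y^2
= 12^2 - 11*2^2
= 144 - 44
= 100

100


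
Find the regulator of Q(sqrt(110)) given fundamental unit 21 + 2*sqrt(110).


epsilon = 21 + 2*sqrt(110)
= 41.9762
R = ln(41.9762)
= 3.7371

3.7371


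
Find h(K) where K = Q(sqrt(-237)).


K = Q(sqrt(-237)). d mod 4 = 3, so D = disc(K) = 4d = -948
h(K) equals the number of primitive reduced positive-definite forms (a, b, c) = a*x^2 + b*x*y + c*y^2 with b^2 - 4ac = D,
where reduced means |b| <= a <= c, with b >= 0 whenever |b| = a or a = c, and primitive means gcd(a, b, c) = 1.
Reduced forces 3a^2 <= |D| = 948, so 1 <= a <= 17; b must have the parity of D, and c = (b^2 - D)/(4a) must be an integer >= a.
Enumerate a = 1..17, b in [-a, a]:
  a=1: (1, 0, 237)  [1]
  a=2: (2, 2, 119)  [1]
  a=3: (3, 0, 79)  [1]
  a=4..5: none
  a=6: (6, 6, 41)  [1]
  a=7: (7, -2, 34), (7, 2, 34)  [2]
  a=8..10: none
  a=11: (11, -8, 23), (11, 8, 23)  [2]
  a=12: none
  a=13: (13, -12, 21), (13, 12, 21)  [2]
  a=14: (14, -2, 17), (14, 2, 17)  [2]
  a=15..17: none
Total reduced forms: 1 + 1 + 1 + 1 + 2 + 2 + 2 + 2 = 12
h = 12

12


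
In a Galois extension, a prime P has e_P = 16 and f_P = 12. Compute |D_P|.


|D_P| = e * f
= 16 * 12
= 192

192


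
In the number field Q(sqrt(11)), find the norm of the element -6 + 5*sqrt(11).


N(a + b*sqrt(d)) = a^2 - d*b^2
= (-6)^2 - (11)*(5)^2
= 36 - 275
= -239

-239


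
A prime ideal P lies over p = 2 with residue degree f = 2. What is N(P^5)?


N(P^a) = p^(a*f)
= 2^(5*2)
= 2^10
= 1024

1024


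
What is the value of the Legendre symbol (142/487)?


p = 487 is prime, so compute (142/487) with the reciprocity algorithm (Jacobi-symbol steps: pull out 2s via (2/n), flip via reciprocity, reduce):
  pull out 2: (2/487) = +1  (since 487 mod 8 = 7)
  reciprocity: (71/487) -> -(487/71)
  reduce: (61/71)
  reciprocity: (61/71) -> +(71/61)
  reduce: (10/61)
  pull out 2: (2/61) = -1  (since 61 mod 8 = 5)
  reciprocity: (5/61) -> +(61/5)
  reduce: (1/5)
  (1/5) = 1
Product of signs = 1
(142/487) = 1

1


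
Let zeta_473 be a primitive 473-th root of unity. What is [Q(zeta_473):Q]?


The degree equals Euler's totient phi(473).
473 = 11 * 43
phi(473) = 420

420


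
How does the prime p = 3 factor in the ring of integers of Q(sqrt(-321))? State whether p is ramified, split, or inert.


K = Q(sqrt(-321)). Since d mod 4 = 3, disc(K) = -1284.
Check p | disc: -1284 mod 3 = 0.
p divides disc, so p ramifies: (p) = P^2 with e=2, f=1, g=1.
Therefore p is ramified.

ramified


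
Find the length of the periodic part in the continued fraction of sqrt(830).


Run the CF algorithm for sqrt(830).
a_0 = floor(sqrt(830)) = 28; set m_0=0, q_0=1.
Recurrence: m' = q*a - m,  q' = (d - m'^2)/q,  a' = floor((a_0 + m')/q').
  step 1: m=28, q=46, a=1
  step 2: m=18, q=11, a=4
  step 3: m=26, q=14, a=3
  step 4: m=16, q=41, a=1
  step 5: m=25, q=5, a=10
  step 6: m=25, q=41, a=1
  step 7: m=16, q=14, a=3
  step 8: m=26, q=11, a=4
  step 9: m=18, q=46, a=1
  step 10: m=28, q=1, a=56
a_10 = 2*a_0 = 56, so the period closes here.
sqrt(830) = [28; 1, 4, 3, 1, 10, 1, 3, 4, 1, 56]
Period length = 10

10


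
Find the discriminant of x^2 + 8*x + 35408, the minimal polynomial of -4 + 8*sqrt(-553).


The element -4 + 8*sqrt(-553) has minimal polynomial:
x^2 + 8*x + 35408
Discriminant = (8)^2 - 4*(35408)
= 64 - 141632
= -141568

-141568


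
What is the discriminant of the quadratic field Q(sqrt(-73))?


For K = Q(sqrt(d)) with d squarefree: disc(K) = d if d = 1 mod 4, and disc(K) = 4d if d = 2 or 3 mod 4.
Here d = -73, and d mod 4 = 3.
d = 3 mod 4, not 1 (O_K = Z[sqrt(d)]), so disc(K) = 4d = 4 * (-73) = -292

-292


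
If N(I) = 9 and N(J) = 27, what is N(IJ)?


N(IJ) = N(I) * N(J)
= 9 * 27
= 243

243


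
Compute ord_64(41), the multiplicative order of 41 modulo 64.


We want ord_64(41), the smallest k >= 1 with 41^k = 1 mod 64.
n = 64 = 2^6, phi(64) = 32; the order divides phi(n).
Divisors of 32: 1, 2, 4, 8, 16, 32
Repeated squaring mod 64: 41^1 = 41, 41^2 = 17, 41^4 = 33, 41^8 = 1, 41^16 = 1, 41^32 = 1
Test divisors in increasing order:
  k=1: 41^1 = 41 mod 64
  k=2: 41^2 = 17 mod 64
  k=4: 41^4 = 33 mod 64
  k=8: 41^8 = 1 mod 64  <- first divisor giving 1
Order = 8

8


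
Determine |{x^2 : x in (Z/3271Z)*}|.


For prime p, the number of non-zero quadratic residues is (p-1)/2.
= (3271-1)/2
= 1635

1635


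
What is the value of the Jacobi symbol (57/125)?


Compute (57/125) via quadratic reciprocity:
  reciprocity: (57/125) -> +(125/57)
  reduce: (11/57)
  reciprocity: (11/57) -> +(57/11)
  reduce: (2/11)
  pull out 2: (2/11) = -1  (since 11 mod 8 = 3)
  (1/11) = 1
Product of signs = -1

-1


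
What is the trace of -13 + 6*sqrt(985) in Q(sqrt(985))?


Tr(a + b*sqrt(d)) = (a + b*sqrt(d)) + (a - b*sqrt(d)) = 2a
= 2 * (-13)
= -26

-26


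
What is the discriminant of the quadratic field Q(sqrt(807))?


For K = Q(sqrt(d)) with d squarefree: disc(K) = d if d = 1 mod 4, and disc(K) = 4d if d = 2 or 3 mod 4.
Here d = 807, and d mod 4 = 3.
d = 3 mod 4, not 1 (O_K = Z[sqrt(d)]), so disc(K) = 4d = 4 * (807) = 3228

3228


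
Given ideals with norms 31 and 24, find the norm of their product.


N(IJ) = N(I) * N(J)
= 31 * 24
= 744

744


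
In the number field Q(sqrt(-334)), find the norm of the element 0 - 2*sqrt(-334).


N(a + b*sqrt(d)) = a^2 - d*b^2
= (0)^2 - (-334)*(-2)^2
= 0 + 1336
= 1336

1336


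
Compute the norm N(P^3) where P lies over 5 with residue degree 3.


N(P^a) = p^(a*f)
= 5^(3*3)
= 5^9
= 1953125

1953125


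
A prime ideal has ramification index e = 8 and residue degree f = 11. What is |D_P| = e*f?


|D_P| = e * f
= 8 * 11
= 88

88


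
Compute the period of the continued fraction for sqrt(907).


Run the CF algorithm for sqrt(907).
a_0 = floor(sqrt(907)) = 30; set m_0=0, q_0=1.
Recurrence: m' = q*a - m,  q' = (d - m'^2)/q,  a' = floor((a_0 + m')/q').
  step 1: m=30, q=7, a=8
  step 2: m=26, q=33, a=1
  step 3: m=7, q=26, a=1
  step 4: m=19, q=21, a=2
  step 5: m=23, q=18, a=2
  step 6: m=13, q=41, a=1
  step 7: m=28, q=3, a=19
  step 8: m=29, q=22, a=2
  step 9: m=15, q=31, a=1
  step 10: m=16, q=21, a=2
  step 11: m=26, q=11, a=5
  step 12: m=29, q=6, a=9
  step 13: m=25, q=47, a=1
  step 14: m=22, q=9, a=5
  step 15: m=23, q=42, a=1
  step 16: m=19, q=13, a=3
  step 17: m=20, q=39, a=1
  step 18: m=19, q=14, a=3
  step 19: m=23, q=27, a=1
  step 20: m=4, q=33, a=1
  step 21: m=29, q=2, a=29
  step 22: m=29, q=33, a=1
  step 23: m=4, q=27, a=1
  step 24: m=23, q=14, a=3
  step 25: m=19, q=39, a=1
  step 26: m=20, q=13, a=3
  step 27: m=19, q=42, a=1
  step 28: m=23, q=9, a=5
  step 29: m=22, q=47, a=1
  step 30: m=25, q=6, a=9
  step 31: m=29, q=11, a=5
  step 32: m=26, q=21, a=2
  step 33: m=16, q=31, a=1
  step 34: m=15, q=22, a=2
  step 35: m=29, q=3, a=19
  step 36: m=28, q=41, a=1
  step 37: m=13, q=18, a=2
  step 38: m=23, q=21, a=2
  step 39: m=19, q=26, a=1
  step 40: m=7, q=33, a=1
  step 41: m=26, q=7, a=8
  step 42: m=30, q=1, a=60
a_42 = 2*a_0 = 60, so the period closes here.
sqrt(907) = [30; 8, 1, 1, 2, 2, 1, 19, 2, 1, 2, 5, 9, 1, 5, 1, 3, 1, 3, 1, 1, 29, 1, 1, 3, 1, 3, 1, 5, 1, 9, 5, 2, 1, 2, 19, 1, 2, 2, 1, 1, 8, 60]
Period length = 42

42


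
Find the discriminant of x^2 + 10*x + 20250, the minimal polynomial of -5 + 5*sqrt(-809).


The element -5 + 5*sqrt(-809) has minimal polynomial:
x^2 + 10*x + 20250
Discriminant = (10)^2 - 4*(20250)
= 100 - 81000
= -80900

-80900


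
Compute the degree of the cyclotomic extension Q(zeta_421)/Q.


The degree equals Euler's totient phi(421).
421 = 421
phi(421) = 420

420


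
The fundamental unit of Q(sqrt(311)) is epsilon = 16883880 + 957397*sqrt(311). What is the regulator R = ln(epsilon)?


epsilon = 16883880 + 957397*sqrt(311)
= 3.3768e+07
R = ln(3.3768e+07)
= 17.3350

17.3350


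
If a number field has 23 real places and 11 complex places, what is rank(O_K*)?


By Dirichlet's unit theorem:
rank = r1 + r2 - 1
= 23 + 11 - 1
= 33

33


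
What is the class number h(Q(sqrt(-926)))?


K = Q(sqrt(-926)). d mod 4 = 2, so D = disc(K) = 4d = -3704
h(K) equals the number of primitive reduced positive-definite forms (a, b, c) = a*x^2 + b*x*y + c*y^2 with b^2 - 4ac = D,
where reduced means |b| <= a <= c, with b >= 0 whenever |b| = a or a = c, and primitive means gcd(a, b, c) = 1.
Reduced forces 3a^2 <= |D| = 3704, so 1 <= a <= 35; b must have the parity of D, and c = (b^2 - D)/(4a) must be an integer >= a.
Enumerate a = 1..35, b in [-a, a]:
  a=1: (1, 0, 926)  [1]
  a=2: (2, 0, 463)  [1]
  a=3: (3, -2, 309), (3, 2, 309)  [2]
  a=4: none
  a=5: (5, -4, 186), (5, 4, 186)  [2]
  a=6: (6, -4, 155), (6, 4, 155)  [2]
  a=7..8: none
  a=9: (9, -2, 103), (9, 2, 103)  [2]
  a=10: (10, -4, 93), (10, 4, 93)  [2]
  a=11: (11, -6, 85), (11, 6, 85)  [2]
  a=12: none
  a=13: (13, -12, 74), (13, 12, 74)  [2]
  a=14: none
  a=15: (15, -14, 65), (15, -4, 62), (15, 4, 62), (15, 14, 65)  [4]
  a=16: none
  a=17: (17, -6, 55), (17, 6, 55)  [2]
  a=18: (18, -16, 55), (18, 16, 55)  [2]
  a=19: (19, -18, 53), (19, 18, 53)  [2]
  a=20..21: none
  a=22: (22, -16, 45), (22, 16, 45)  [2]
  a=23..24: none
  a=25: (25, -14, 39), (25, 14, 39)  [2]
  a=26: (26, -12, 37), (26, 12, 37)  [2]
  a=27: (27, -20, 38), (27, 20, 38)  [2]
  a=28..29: none
  a=30: (30, -16, 33), (30, -4, 31), (30, 4, 31), (30, 16, 33)  [4]
  a=31..32: none
  a=33: (33, -28, 34), (33, 28, 34)  [2]
  a=34..35: none
Total reduced forms: 1 + 1 + 2 + 2 + 2 + 2 + 2 + 2 + 2 + 4 + 2 + 2 + 2 + 2 + 2 + 2 + 2 + 4 + 2 = 40
h = 40

40


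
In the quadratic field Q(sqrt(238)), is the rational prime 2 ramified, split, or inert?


K = Q(sqrt(238)). Since d mod 4 = 2, disc(K) = 952.
Check p | disc: 952 mod 2 = 0.
p divides disc, so p ramifies: (p) = P^2 with e=2, f=1, g=1.
Therefore p is ramified.

ramified


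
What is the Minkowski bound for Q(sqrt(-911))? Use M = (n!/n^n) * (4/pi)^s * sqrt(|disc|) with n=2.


d = -911, d mod 4 = 1, so disc(K) = d = -911; |disc(K)| = 911
Imaginary quadratic field, so n = 2, s = r2 = 1, r1 = 0
M = (n!/n^n) * (4/pi)^s * sqrt(|disc(K)|) = (2!/2^2) * (4/pi)^1 * sqrt(911)
= 0.5 * 1.273240 * 30.182777
= 19.2150

19.2150


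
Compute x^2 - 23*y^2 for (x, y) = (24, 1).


x^2 - d*y^2
= 24^2 - 23*1^2
= 576 - 23
= 553

553


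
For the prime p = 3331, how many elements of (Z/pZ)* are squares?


For prime p, the number of non-zero quadratic residues is (p-1)/2.
= (3331-1)/2
= 1665

1665


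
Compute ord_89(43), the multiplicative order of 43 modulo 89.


We want ord_89(43), the smallest k >= 1 with 43^k = 1 mod 89.
n = 89 = 89, phi(89) = 88; the order divides phi(n).
Divisors of 88: 1, 2, 4, 8, 11, 22, 44, 88
Repeated squaring mod 89: 43^1 = 43, 43^2 = 69, 43^4 = 44, 43^8 = 67, 43^16 = 39, 43^32 = 8, 43^64 = 64
Test divisors in increasing order:
  k=1: 43^1 = 43 mod 89
  k=2: 43^2 = 69 mod 89
  k=4: 43^4 = 44 mod 89
  k=8: 43^8 = 67 mod 89
  k=11: 43^11 = 67 * 69 * 43 = 52 mod 89
  k=22: 43^22 = 39 * 44 * 69 = 34 mod 89
  k=44: 43^44 = 8 * 67 * 44 = 88 mod 89
  k=88: 43^88 = 64 * 39 * 67 = 1 mod 89  <- first divisor giving 1
Order = 88

88


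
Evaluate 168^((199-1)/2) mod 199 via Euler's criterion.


p = 199 is prime and the exponent is (p-1)/2 = 99, so by Euler's criterion 168^99 = (168/199) = +1 or -1 mod 199.
Compute by square-and-multiply:
  99 = 64 + 32 + 2 + 1 (binary 1100011)
  Repeated squaring mod 199: 168^1 = 168, 168^2 = 165, 168^4 = 161, 168^8 = 51, 168^16 = 14, 168^32 = 196, 168^64 = 9
  168^99 = 168^64 * 168^32 * 168^2 * 168^1 = 9 * 196 * 165 * 168 mod 199
    9 * 196 = 1764 = 172 mod 199
    172 * 165 = 28380 = 122 mod 199
    122 * 168 = 20496 = 198 mod 199
  168^99 = 198 mod 199
Result 198 = p - 1 = -1 mod 199: 168 is a quadratic non-residue mod 199. As a residue in [0, p-1] the value is 198.
168^99 mod 199 = 198

198


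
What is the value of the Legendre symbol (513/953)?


p = 953 is prime, so compute (513/953) with the reciprocity algorithm (Jacobi-symbol steps: pull out 2s via (2/n), flip via reciprocity, reduce):
  reciprocity: (513/953) -> +(953/513)
  reduce: (440/513)
  pull out 2: (2/513) = +1  (since 513 mod 8 = 1)
  pull out 2: (2/513) = +1  (since 513 mod 8 = 1)
  pull out 2: (2/513) = +1  (since 513 mod 8 = 1)
  reciprocity: (55/513) -> +(513/55)
  reduce: (18/55)
  pull out 2: (2/55) = +1  (since 55 mod 8 = 7)
  reciprocity: (9/55) -> +(55/9)
  reduce: (1/9)
  (1/9) = 1
Product of signs = 1
(513/953) = 1

1


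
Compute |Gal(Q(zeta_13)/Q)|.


|Gal(Q(zeta_13)/Q)| = phi(13)
= 12

12


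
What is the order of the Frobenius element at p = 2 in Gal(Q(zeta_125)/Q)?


The Frobenius at p in Gal(Q(zeta_n)/Q) = (Z/nZ)* is the class of p, so its order is ord_125(2), the smallest k >= 1 with 2^k = 1 mod 125.
n = 125 = 5^3, phi(125) = 100; the order divides phi(n).
Divisors of 100: 1, 2, 4, 5, 10, 20, 25, 50, 100
Repeated squaring mod 125: 2^1 = 2, 2^2 = 4, 2^4 = 16, 2^8 = 6, 2^16 = 36, 2^32 = 46, 2^64 = 116
Test divisors in increasing order:
  k=1: 2^1 = 2 mod 125
  k=2: 2^2 = 4 mod 125
  k=4: 2^4 = 16 mod 125
  k=5: 2^5 = 16 * 2 = 32 mod 125
  k=10: 2^10 = 6 * 4 = 24 mod 125
  k=20: 2^20 = 36 * 16 = 76 mod 125
  k=25: 2^25 = 36 * 6 * 2 = 57 mod 125
  k=50: 2^50 = 46 * 36 * 4 = 124 mod 125
  k=100: 2^100 = 116 * 46 * 16 = 1 mod 125  <- first divisor giving 1
Order = 100

100


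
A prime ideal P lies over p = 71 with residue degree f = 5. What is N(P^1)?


N(P^a) = p^(a*f)
= 71^(1*5)
= 71^5
= 1804229351

1804229351


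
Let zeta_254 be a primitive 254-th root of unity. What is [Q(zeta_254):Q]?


The degree equals Euler's totient phi(254).
254 = 2 * 127
phi(254) = 126

126


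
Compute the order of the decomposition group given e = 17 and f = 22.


|D_P| = e * f
= 17 * 22
= 374

374


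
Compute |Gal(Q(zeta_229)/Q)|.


|Gal(Q(zeta_229)/Q)| = phi(229)
= 228

228


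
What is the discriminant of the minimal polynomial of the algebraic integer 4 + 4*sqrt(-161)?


The element 4 + 4*sqrt(-161) has minimal polynomial:
x^2 - 8*x + 2592
Discriminant = (-8)^2 - 4*(2592)
= 64 - 10368
= -10304

-10304


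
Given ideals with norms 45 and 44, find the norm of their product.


N(IJ) = N(I) * N(J)
= 45 * 44
= 1980

1980


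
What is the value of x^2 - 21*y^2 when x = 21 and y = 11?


x^2 - d*y^2
= 21^2 - 21*11^2
= 441 - 2541
= -2100

-2100


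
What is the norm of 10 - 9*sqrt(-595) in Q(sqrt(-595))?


N(a + b*sqrt(d)) = a^2 - d*b^2
= (10)^2 - (-595)*(-9)^2
= 100 + 48195
= 48295

48295


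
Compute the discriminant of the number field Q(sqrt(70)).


For K = Q(sqrt(d)) with d squarefree: disc(K) = d if d = 1 mod 4, and disc(K) = 4d if d = 2 or 3 mod 4.
Here d = 70, and d mod 4 = 2.
d = 2 mod 4, not 1 (O_K = Z[sqrt(d)]), so disc(K) = 4d = 4 * (70) = 280

280


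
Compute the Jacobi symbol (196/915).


Compute (196/915) via quadratic reciprocity:
  pull out 2: (2/915) = -1  (since 915 mod 8 = 3)
  pull out 2: (2/915) = -1  (since 915 mod 8 = 3)
  reciprocity: (49/915) -> +(915/49)
  reduce: (33/49)
  reciprocity: (33/49) -> +(49/33)
  reduce: (16/33)
  pull out 2: (2/33) = +1  (since 33 mod 8 = 1)
  pull out 2: (2/33) = +1  (since 33 mod 8 = 1)
  pull out 2: (2/33) = +1  (since 33 mod 8 = 1)
  pull out 2: (2/33) = +1  (since 33 mod 8 = 1)
  (1/33) = 1
Product of signs = 1

1


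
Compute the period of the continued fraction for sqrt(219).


Run the CF algorithm for sqrt(219).
a_0 = floor(sqrt(219)) = 14; set m_0=0, q_0=1.
Recurrence: m' = q*a - m,  q' = (d - m'^2)/q,  a' = floor((a_0 + m')/q').
  step 1: m=14, q=23, a=1
  step 2: m=9, q=6, a=3
  step 3: m=9, q=23, a=1
  step 4: m=14, q=1, a=28
a_4 = 2*a_0 = 28, so the period closes here.
sqrt(219) = [14; 1, 3, 1, 28]
Period length = 4

4


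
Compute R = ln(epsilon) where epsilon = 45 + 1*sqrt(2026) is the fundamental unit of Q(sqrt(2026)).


epsilon = 45 + 1*sqrt(2026)
= 90.0111
R = ln(90.0111)
= 4.4999

4.4999


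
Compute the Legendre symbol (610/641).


p = 641 is prime, so compute (610/641) with the reciprocity algorithm (Jacobi-symbol steps: pull out 2s via (2/n), flip via reciprocity, reduce):
  pull out 2: (2/641) = +1  (since 641 mod 8 = 1)
  reciprocity: (305/641) -> +(641/305)
  reduce: (31/305)
  reciprocity: (31/305) -> +(305/31)
  reduce: (26/31)
  pull out 2: (2/31) = +1  (since 31 mod 8 = 7)
  reciprocity: (13/31) -> +(31/13)
  reduce: (5/13)
  reciprocity: (5/13) -> +(13/5)
  reduce: (3/5)
  reciprocity: (3/5) -> +(5/3)
  reduce: (2/3)
  pull out 2: (2/3) = -1  (since 3 mod 8 = 3)
  (1/3) = 1
Product of signs = -1
(610/641) = -1

-1


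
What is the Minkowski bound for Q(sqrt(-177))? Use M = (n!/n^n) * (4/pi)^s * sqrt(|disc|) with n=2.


d = -177, d mod 4 = 3, so disc(K) = 4d = -708; |disc(K)| = 708
Imaginary quadratic field, so n = 2, s = r2 = 1, r1 = 0
M = (n!/n^n) * (4/pi)^s * sqrt(|disc(K)|) = (2!/2^2) * (4/pi)^1 * sqrt(708)
= 0.5 * 1.273240 * 26.608269
= 16.9394

16.9394


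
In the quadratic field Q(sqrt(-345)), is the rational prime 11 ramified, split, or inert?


K = Q(sqrt(-345)). Since d mod 4 = 3, disc(K) = -1380.
Check p | disc: -1380 mod 11 = 6.
p does not divide disc. Compute Legendre symbol (d/p):
7^((11-1)/2) mod 11 = -1
(d/p) = -1, so p is inert: (p) stays prime with e=1, f=2, g=1.
Therefore p is inert.

inert


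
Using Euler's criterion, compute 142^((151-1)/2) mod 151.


p = 151 is prime and the exponent is (p-1)/2 = 75, so by Euler's criterion 142^75 = (142/151) = +1 or -1 mod 151.
Compute by square-and-multiply:
  75 = 64 + 8 + 2 + 1 (binary 1001011)
  Repeated squaring mod 151: 142^1 = 142, 142^2 = 81, 142^4 = 68, 142^8 = 94, 142^16 = 78, 142^32 = 44, 142^64 = 124
  142^75 = 142^64 * 142^8 * 142^2 * 142^1 = 124 * 94 * 81 * 142 mod 151
    124 * 94 = 11656 = 29 mod 151
    29 * 81 = 2349 = 84 mod 151
    84 * 142 = 11928 = 150 mod 151
  142^75 = 150 mod 151
Result 150 = p - 1 = -1 mod 151: 142 is a quadratic non-residue mod 151. As a residue in [0, p-1] the value is 150.
142^75 mod 151 = 150

150


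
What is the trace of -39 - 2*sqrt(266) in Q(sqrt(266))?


Tr(a + b*sqrt(d)) = (a + b*sqrt(d)) + (a - b*sqrt(d)) = 2a
= 2 * (-39)
= -78

-78


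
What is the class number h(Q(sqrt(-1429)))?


K = Q(sqrt(-1429)). d mod 4 = 3, so D = disc(K) = 4d = -5716
h(K) equals the number of primitive reduced positive-definite forms (a, b, c) = a*x^2 + b*x*y + c*y^2 with b^2 - 4ac = D,
where reduced means |b| <= a <= c, with b >= 0 whenever |b| = a or a = c, and primitive means gcd(a, b, c) = 1.
Reduced forces 3a^2 <= |D| = 5716, so 1 <= a <= 43; b must have the parity of D, and c = (b^2 - D)/(4a) must be an integer >= a.
Enumerate a = 1..43, b in [-a, a]:
  a=1: (1, 0, 1429)  [1]
  a=2: (2, 2, 715)  [1]
  a=3..4: none
  a=5: (5, -2, 286), (5, 2, 286)  [2]
  a=6..9: none
  a=10: (10, -2, 143), (10, 2, 143)  [2]
  a=11: (11, -2, 130), (11, 2, 130)  [2]
  a=12: none
  a=13: (13, -2, 110), (13, 2, 110)  [2]
  a=14..16: none
  a=17: (17, -8, 85), (17, 8, 85)  [2]
  a=18..21: none
  a=22: (22, -2, 65), (22, 2, 65)  [2]
  a=23..24: none
  a=25: (25, -22, 62), (25, 22, 62)  [2]
  a=26: (26, -2, 55), (26, 2, 55)  [2]
  a=27..30: none
  a=31: (31, -22, 50), (31, 22, 50)  [2]
  a=32..33: none
  a=34: (34, -26, 47), (34, 26, 47)  [2]
  a=35..43: none
Total reduced forms: 1 + 1 + 2 + 2 + 2 + 2 + 2 + 2 + 2 + 2 + 2 + 2 = 22
h = 22

22


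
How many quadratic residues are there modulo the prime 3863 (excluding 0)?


For prime p, the number of non-zero quadratic residues is (p-1)/2.
= (3863-1)/2
= 1931

1931


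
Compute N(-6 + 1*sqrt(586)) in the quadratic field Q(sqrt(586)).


N(a + b*sqrt(d)) = a^2 - d*b^2
= (-6)^2 - (586)*(1)^2
= 36 - 586
= -550

-550


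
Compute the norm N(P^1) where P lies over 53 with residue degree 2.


N(P^a) = p^(a*f)
= 53^(1*2)
= 53^2
= 2809

2809


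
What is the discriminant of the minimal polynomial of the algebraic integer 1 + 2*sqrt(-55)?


The element 1 + 2*sqrt(-55) has minimal polynomial:
x^2 - 2*x + 221
Discriminant = (-2)^2 - 4*(221)
= 4 - 884
= -880

-880


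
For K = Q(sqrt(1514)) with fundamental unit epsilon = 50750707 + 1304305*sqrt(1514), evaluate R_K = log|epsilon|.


epsilon = 50750707 + 1304305*sqrt(1514)
= 1.0150e+08
R = ln(1.0150e+08)
= 18.4356

18.4356


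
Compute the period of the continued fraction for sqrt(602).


Run the CF algorithm for sqrt(602).
a_0 = floor(sqrt(602)) = 24; set m_0=0, q_0=1.
Recurrence: m' = q*a - m,  q' = (d - m'^2)/q,  a' = floor((a_0 + m')/q').
  step 1: m=24, q=26, a=1
  step 2: m=2, q=23, a=1
  step 3: m=21, q=7, a=6
  step 4: m=21, q=23, a=1
  step 5: m=2, q=26, a=1
  step 6: m=24, q=1, a=48
a_6 = 2*a_0 = 48, so the period closes here.
sqrt(602) = [24; 1, 1, 6, 1, 1, 48]
Period length = 6

6
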